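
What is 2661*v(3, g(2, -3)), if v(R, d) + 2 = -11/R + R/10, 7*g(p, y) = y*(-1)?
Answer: -142807/10 ≈ -14281.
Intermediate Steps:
g(p, y) = -y/7 (g(p, y) = (y*(-1))/7 = (-y)/7 = -y/7)
v(R, d) = -2 - 11/R + R/10 (v(R, d) = -2 + (-11/R + R/10) = -2 - 11/R + R/10)
2661*v(3, g(2, -3)) = 2661*(-2 - 11/3 + (⅒)*3) = 2661*(-2 - 11*⅓ + 3/10) = 2661*(-2 - 11/3 + 3/10) = 2661*(-161/30) = -142807/10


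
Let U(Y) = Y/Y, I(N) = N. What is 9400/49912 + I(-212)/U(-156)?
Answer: -1321493/6239 ≈ -211.81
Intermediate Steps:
U(Y) = 1
9400/49912 + I(-212)/U(-156) = 9400/49912 - 212/1 = 9400*(1/49912) - 212*1 = 1175/6239 - 212 = -1321493/6239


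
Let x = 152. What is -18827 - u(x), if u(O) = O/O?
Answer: -18828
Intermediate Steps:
u(O) = 1
-18827 - u(x) = -18827 - 1*1 = -18827 - 1 = -18828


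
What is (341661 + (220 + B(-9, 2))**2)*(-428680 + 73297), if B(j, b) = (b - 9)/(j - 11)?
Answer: -55470328351767/400 ≈ -1.3868e+11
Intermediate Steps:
B(j, b) = (-9 + b)/(-11 + j)
(341661 + (220 + B(-9, 2))**2)*(-428680 + 73297) = (341661 + (220 + (-9 + 2)/(-11 - 9))**2)*(-428680 + 73297) = (341661 + (220 - 7/(-20))**2)*(-355383) = (341661 + (220 - 1/20*(-7))**2)*(-355383) = (341661 + (220 + 7/20)**2)*(-355383) = (341661 + (4407/20)**2)*(-355383) = (341661 + 19421649/400)*(-355383) = (156086049/400)*(-355383) = -55470328351767/400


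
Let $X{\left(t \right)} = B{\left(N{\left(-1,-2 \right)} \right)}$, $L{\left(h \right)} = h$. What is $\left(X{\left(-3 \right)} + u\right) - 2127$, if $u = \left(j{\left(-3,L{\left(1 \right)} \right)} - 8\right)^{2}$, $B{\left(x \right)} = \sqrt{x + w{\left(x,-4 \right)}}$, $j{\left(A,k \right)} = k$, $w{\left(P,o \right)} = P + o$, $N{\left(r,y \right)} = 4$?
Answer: $-2076$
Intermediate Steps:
$B{\left(x \right)} = \sqrt{-4 + 2 x}$ ($B{\left(x \right)} = \sqrt{x + \left(x - 4\right)} = \sqrt{x + \left(-4 + x\right)} = \sqrt{-4 + 2 x}$)
$X{\left(t \right)} = 2$ ($X{\left(t \right)} = \sqrt{-4 + 2 \cdot 4} = \sqrt{-4 + 8} = \sqrt{4} = 2$)
$u = 49$ ($u = \left(1 - 8\right)^{2} = \left(-7\right)^{2} = 49$)
$\left(X{\left(-3 \right)} + u\right) - 2127 = \left(2 + 49\right) - 2127 = 51 - 2127 = -2076$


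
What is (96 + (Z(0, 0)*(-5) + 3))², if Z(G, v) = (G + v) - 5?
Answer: 15376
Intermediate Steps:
Z(G, v) = -5 + G + v
(96 + (Z(0, 0)*(-5) + 3))² = (96 + ((-5 + 0 + 0)*(-5) + 3))² = (96 + (-5*(-5) + 3))² = (96 + (25 + 3))² = (96 + 28)² = 124² = 15376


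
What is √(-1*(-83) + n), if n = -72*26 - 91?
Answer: 2*I*√470 ≈ 43.359*I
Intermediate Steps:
n = -1963 (n = -1872 - 91 = -1963)
√(-1*(-83) + n) = √(-1*(-83) - 1963) = √(83 - 1963) = √(-1880) = 2*I*√470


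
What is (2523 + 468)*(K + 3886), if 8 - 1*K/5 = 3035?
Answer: -33645759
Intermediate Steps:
K = -15135 (K = 40 - 5*3035 = 40 - 15175 = -15135)
(2523 + 468)*(K + 3886) = (2523 + 468)*(-15135 + 3886) = 2991*(-11249) = -33645759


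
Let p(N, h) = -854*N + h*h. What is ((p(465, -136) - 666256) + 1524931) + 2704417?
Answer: 3184478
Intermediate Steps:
p(N, h) = h² - 854*N (p(N, h) = -854*N + h² = h² - 854*N)
((p(465, -136) - 666256) + 1524931) + 2704417 = ((((-136)² - 854*465) - 666256) + 1524931) + 2704417 = (((18496 - 397110) - 666256) + 1524931) + 2704417 = ((-378614 - 666256) + 1524931) + 2704417 = (-1044870 + 1524931) + 2704417 = 480061 + 2704417 = 3184478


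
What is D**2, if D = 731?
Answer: 534361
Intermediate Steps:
D**2 = 731**2 = 534361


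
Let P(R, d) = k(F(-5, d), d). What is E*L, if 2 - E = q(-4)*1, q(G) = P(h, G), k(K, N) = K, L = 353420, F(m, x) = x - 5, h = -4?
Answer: 3887620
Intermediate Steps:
F(m, x) = -5 + x
P(R, d) = -5 + d
q(G) = -5 + G
E = 11 (E = 2 - (-5 - 4) = 2 - (-9) = 2 - 1*(-9) = 2 + 9 = 11)
E*L = 11*353420 = 3887620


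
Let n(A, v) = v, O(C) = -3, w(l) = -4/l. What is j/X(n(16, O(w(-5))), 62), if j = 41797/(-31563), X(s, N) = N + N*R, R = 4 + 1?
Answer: -5971/1677348 ≈ -0.0035598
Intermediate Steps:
R = 5
X(s, N) = 6*N (X(s, N) = N + N*5 = N + 5*N = 6*N)
j = -5971/4509 (j = 41797*(-1/31563) = -5971/4509 ≈ -1.3242)
j/X(n(16, O(w(-5))), 62) = -5971/(4509*(6*62)) = -5971/4509/372 = -5971/4509*1/372 = -5971/1677348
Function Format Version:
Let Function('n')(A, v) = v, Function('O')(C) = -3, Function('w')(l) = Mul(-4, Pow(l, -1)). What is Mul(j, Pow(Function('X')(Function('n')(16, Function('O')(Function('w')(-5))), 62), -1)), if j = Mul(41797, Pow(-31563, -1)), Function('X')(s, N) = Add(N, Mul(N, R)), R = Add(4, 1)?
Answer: Rational(-5971, 1677348) ≈ -0.0035598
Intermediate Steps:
R = 5
Function('X')(s, N) = Mul(6, N) (Function('X')(s, N) = Add(N, Mul(N, 5)) = Add(N, Mul(5, N)) = Mul(6, N))
j = Rational(-5971, 4509) (j = Mul(41797, Rational(-1, 31563)) = Rational(-5971, 4509) ≈ -1.3242)
Mul(j, Pow(Function('X')(Function('n')(16, Function('O')(Function('w')(-5))), 62), -1)) = Mul(Rational(-5971, 4509), Pow(Mul(6, 62), -1)) = Mul(Rational(-5971, 4509), Pow(372, -1)) = Mul(Rational(-5971, 4509), Rational(1, 372)) = Rational(-5971, 1677348)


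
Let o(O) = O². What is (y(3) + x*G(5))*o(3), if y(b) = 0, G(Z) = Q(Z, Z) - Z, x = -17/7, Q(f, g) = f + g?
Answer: -765/7 ≈ -109.29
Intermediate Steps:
x = -17/7 (x = -17*⅐ = -17/7 ≈ -2.4286)
G(Z) = Z (G(Z) = (Z + Z) - Z = 2*Z - Z = Z)
(y(3) + x*G(5))*o(3) = (0 - 17/7*5)*3² = (0 - 85/7)*9 = -85/7*9 = -765/7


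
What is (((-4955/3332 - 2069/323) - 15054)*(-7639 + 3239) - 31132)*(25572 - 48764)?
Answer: -24314478999275712/15827 ≈ -1.5363e+12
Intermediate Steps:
(((-4955/3332 - 2069/323) - 15054)*(-7639 + 3239) - 31132)*(25572 - 48764) = (((-4955*1/3332 - 2069*1/323) - 15054)*(-4400) - 31132)*(-23192) = (((-4955/3332 - 2069/323) - 15054)*(-4400) - 31132)*(-23192) = ((-499669/63308 - 15054)*(-4400) - 31132)*(-23192) = (-953538301/63308*(-4400) - 31132)*(-23192) = (1048892131100/15827 - 31132)*(-23192) = (1048399404936/15827)*(-23192) = -24314478999275712/15827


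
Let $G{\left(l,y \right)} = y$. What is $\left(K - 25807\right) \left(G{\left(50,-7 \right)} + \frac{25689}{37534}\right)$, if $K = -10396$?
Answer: $\frac{8581884947}{37534} \approx 2.2864 \cdot 10^{5}$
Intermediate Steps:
$\left(K - 25807\right) \left(G{\left(50,-7 \right)} + \frac{25689}{37534}\right) = \left(-10396 - 25807\right) \left(-7 + \frac{25689}{37534}\right) = - 36203 \left(-7 + 25689 \cdot \frac{1}{37534}\right) = - 36203 \left(-7 + \frac{25689}{37534}\right) = \left(-36203\right) \left(- \frac{237049}{37534}\right) = \frac{8581884947}{37534}$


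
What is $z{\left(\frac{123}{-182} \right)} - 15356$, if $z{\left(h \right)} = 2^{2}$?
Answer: $-15352$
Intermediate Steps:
$z{\left(h \right)} = 4$
$z{\left(\frac{123}{-182} \right)} - 15356 = 4 - 15356 = -15352$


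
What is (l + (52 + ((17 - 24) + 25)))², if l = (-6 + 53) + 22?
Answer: 19321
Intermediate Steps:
l = 69 (l = 47 + 22 = 69)
(l + (52 + ((17 - 24) + 25)))² = (69 + (52 + ((17 - 24) + 25)))² = (69 + (52 + (-7 + 25)))² = (69 + (52 + 18))² = (69 + 70)² = 139² = 19321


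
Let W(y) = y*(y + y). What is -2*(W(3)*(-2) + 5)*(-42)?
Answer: -2604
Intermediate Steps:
W(y) = 2*y**2 (W(y) = y*(2*y) = 2*y**2)
-2*(W(3)*(-2) + 5)*(-42) = -2*((2*3**2)*(-2) + 5)*(-42) = -2*((2*9)*(-2) + 5)*(-42) = -2*(18*(-2) + 5)*(-42) = -2*(-36 + 5)*(-42) = -2*(-31)*(-42) = 62*(-42) = -2604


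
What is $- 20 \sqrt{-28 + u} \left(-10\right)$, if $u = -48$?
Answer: $400 i \sqrt{19} \approx 1743.6 i$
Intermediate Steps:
$- 20 \sqrt{-28 + u} \left(-10\right) = - 20 \sqrt{-28 - 48} \left(-10\right) = - 20 \sqrt{-76} \left(-10\right) = - 20 \cdot 2 i \sqrt{19} \left(-10\right) = - 40 i \sqrt{19} \left(-10\right) = 400 i \sqrt{19}$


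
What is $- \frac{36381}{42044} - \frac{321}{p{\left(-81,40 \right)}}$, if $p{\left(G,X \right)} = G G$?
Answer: $- \frac{84063955}{91950228} \approx -0.91423$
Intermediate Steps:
$p{\left(G,X \right)} = G^{2}$
$- \frac{36381}{42044} - \frac{321}{p{\left(-81,40 \right)}} = - \frac{36381}{42044} - \frac{321}{\left(-81\right)^{2}} = \left(-36381\right) \frac{1}{42044} - \frac{321}{6561} = - \frac{36381}{42044} - \frac{107}{2187} = - \frac{84063955}{91950228}$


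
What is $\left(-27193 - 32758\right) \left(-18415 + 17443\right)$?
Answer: $58272372$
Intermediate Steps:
$\left(-27193 - 32758\right) \left(-18415 + 17443\right) = \left(-59951\right) \left(-972\right) = 58272372$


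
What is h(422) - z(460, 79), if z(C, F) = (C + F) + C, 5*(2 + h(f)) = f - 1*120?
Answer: -4703/5 ≈ -940.60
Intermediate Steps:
h(f) = -26 + f/5 (h(f) = -2 + (f - 1*120)/5 = -2 + (f - 120)/5 = -2 + (-120 + f)/5 = -2 + (-24 + f/5) = -26 + f/5)
z(C, F) = F + 2*C
h(422) - z(460, 79) = (-26 + (1/5)*422) - (79 + 2*460) = (-26 + 422/5) - (79 + 920) = 292/5 - 1*999 = 292/5 - 999 = -4703/5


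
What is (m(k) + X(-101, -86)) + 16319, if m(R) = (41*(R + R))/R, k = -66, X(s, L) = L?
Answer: 16315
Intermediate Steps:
m(R) = 82 (m(R) = (41*(2*R))/R = (82*R)/R = 82)
(m(k) + X(-101, -86)) + 16319 = (82 - 86) + 16319 = -4 + 16319 = 16315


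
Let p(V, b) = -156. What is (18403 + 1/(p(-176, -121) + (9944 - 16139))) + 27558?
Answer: 291898310/6351 ≈ 45961.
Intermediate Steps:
(18403 + 1/(p(-176, -121) + (9944 - 16139))) + 27558 = (18403 + 1/(-156 + (9944 - 16139))) + 27558 = (18403 + 1/(-156 - 6195)) + 27558 = (18403 + 1/(-6351)) + 27558 = (18403 - 1/6351) + 27558 = 116877452/6351 + 27558 = 291898310/6351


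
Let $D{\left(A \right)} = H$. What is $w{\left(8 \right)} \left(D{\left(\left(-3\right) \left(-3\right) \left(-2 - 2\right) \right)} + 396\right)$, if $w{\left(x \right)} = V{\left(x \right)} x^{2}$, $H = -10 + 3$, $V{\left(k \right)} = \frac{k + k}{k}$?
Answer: $49792$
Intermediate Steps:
$V{\left(k \right)} = 2$ ($V{\left(k \right)} = \frac{2 k}{k} = 2$)
$H = -7$
$w{\left(x \right)} = 2 x^{2}$
$D{\left(A \right)} = -7$
$w{\left(8 \right)} \left(D{\left(\left(-3\right) \left(-3\right) \left(-2 - 2\right) \right)} + 396\right) = 2 \cdot 8^{2} \left(-7 + 396\right) = 2 \cdot 64 \cdot 389 = 128 \cdot 389 = 49792$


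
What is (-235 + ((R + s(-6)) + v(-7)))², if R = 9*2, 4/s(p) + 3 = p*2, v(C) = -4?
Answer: 11015761/225 ≈ 48959.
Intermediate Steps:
s(p) = 4/(-3 + 2*p) (s(p) = 4/(-3 + p*2) = 4/(-3 + 2*p))
R = 18
(-235 + ((R + s(-6)) + v(-7)))² = (-235 + ((18 + 4/(-3 + 2*(-6))) - 4))² = (-235 + ((18 + 4/(-3 - 12)) - 4))² = (-235 + ((18 + 4/(-15)) - 4))² = (-235 + ((18 + 4*(-1/15)) - 4))² = (-235 + ((18 - 4/15) - 4))² = (-235 + (266/15 - 4))² = (-235 + 206/15)² = (-3319/15)² = 11015761/225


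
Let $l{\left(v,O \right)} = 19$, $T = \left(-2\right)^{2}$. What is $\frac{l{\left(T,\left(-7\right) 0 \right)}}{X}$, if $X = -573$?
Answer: $- \frac{19}{573} \approx -0.033159$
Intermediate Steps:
$T = 4$
$\frac{l{\left(T,\left(-7\right) 0 \right)}}{X} = \frac{19}{-573} = 19 \left(- \frac{1}{573}\right) = - \frac{19}{573}$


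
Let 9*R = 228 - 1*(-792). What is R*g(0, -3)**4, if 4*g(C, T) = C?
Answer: 0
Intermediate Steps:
g(C, T) = C/4
R = 340/3 (R = (228 - 1*(-792))/9 = (228 + 792)/9 = (1/9)*1020 = 340/3 ≈ 113.33)
R*g(0, -3)**4 = 340*((1/4)*0)**4/3 = (340/3)*0**4 = (340/3)*0 = 0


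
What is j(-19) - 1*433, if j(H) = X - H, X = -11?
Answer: -425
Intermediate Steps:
j(H) = -11 - H
j(-19) - 1*433 = (-11 - 1*(-19)) - 1*433 = (-11 + 19) - 433 = 8 - 433 = -425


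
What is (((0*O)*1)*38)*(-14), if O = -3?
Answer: 0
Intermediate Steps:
(((0*O)*1)*38)*(-14) = (((0*(-3))*1)*38)*(-14) = ((0*1)*38)*(-14) = (0*38)*(-14) = 0*(-14) = 0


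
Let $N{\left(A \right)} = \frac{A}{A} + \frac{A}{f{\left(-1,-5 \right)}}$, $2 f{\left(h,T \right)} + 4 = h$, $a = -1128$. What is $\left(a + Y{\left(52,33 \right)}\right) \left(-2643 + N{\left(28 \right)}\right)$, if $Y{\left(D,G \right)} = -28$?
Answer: $\frac{15335496}{5} \approx 3.0671 \cdot 10^{6}$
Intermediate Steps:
$f{\left(h,T \right)} = -2 + \frac{h}{2}$
$N{\left(A \right)} = 1 - \frac{2 A}{5}$ ($N{\left(A \right)} = \frac{A}{A} + \frac{A}{-2 + \frac{1}{2} \left(-1\right)} = 1 + \frac{A}{-2 - \frac{1}{2}} = 1 + \frac{A}{- \frac{5}{2}} = 1 + A \left(- \frac{2}{5}\right) = 1 - \frac{2 A}{5}$)
$\left(a + Y{\left(52,33 \right)}\right) \left(-2643 + N{\left(28 \right)}\right) = \left(-1128 - 28\right) \left(-2643 + \left(1 - \frac{56}{5}\right)\right) = - 1156 \left(-2643 + \left(1 - \frac{56}{5}\right)\right) = - 1156 \left(-2643 - \frac{51}{5}\right) = \left(-1156\right) \left(- \frac{13266}{5}\right) = \frac{15335496}{5}$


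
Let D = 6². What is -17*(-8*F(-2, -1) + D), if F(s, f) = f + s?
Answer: -1020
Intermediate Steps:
D = 36
-17*(-8*F(-2, -1) + D) = -17*(-8*(-1 - 2) + 36) = -17*(-8*(-3) + 36) = -17*(24 + 36) = -17*60 = -1020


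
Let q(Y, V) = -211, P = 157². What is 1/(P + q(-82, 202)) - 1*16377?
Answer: -400221125/24438 ≈ -16377.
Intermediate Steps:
P = 24649
1/(P + q(-82, 202)) - 1*16377 = 1/(24649 - 211) - 1*16377 = 1/24438 - 16377 = -400221125/24438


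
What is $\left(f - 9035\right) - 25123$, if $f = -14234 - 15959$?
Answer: $-64351$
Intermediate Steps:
$f = -30193$ ($f = -14234 - 15959 = -30193$)
$\left(f - 9035\right) - 25123 = \left(-30193 - 9035\right) - 25123 = -39228 - 25123 = -64351$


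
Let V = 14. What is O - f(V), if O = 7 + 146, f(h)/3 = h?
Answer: 111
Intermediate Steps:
f(h) = 3*h
O = 153
O - f(V) = 153 - 3*14 = 153 - 1*42 = 153 - 42 = 111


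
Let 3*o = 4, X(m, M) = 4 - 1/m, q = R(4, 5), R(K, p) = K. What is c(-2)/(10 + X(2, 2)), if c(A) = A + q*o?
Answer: 20/81 ≈ 0.24691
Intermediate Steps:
q = 4
X(m, M) = 4 - 1/m
o = 4/3 (o = (⅓)*4 = 4/3 ≈ 1.3333)
c(A) = 16/3 + A (c(A) = A + 4*(4/3) = A + 16/3 = 16/3 + A)
c(-2)/(10 + X(2, 2)) = (16/3 - 2)/(10 + (4 - 1/2)) = (10/3)/(10 + (4 - 1*½)) = (10/3)/(10 + (4 - ½)) = (10/3)/(10 + 7/2) = (10/3)/(27/2) = (2/27)*(10/3) = 20/81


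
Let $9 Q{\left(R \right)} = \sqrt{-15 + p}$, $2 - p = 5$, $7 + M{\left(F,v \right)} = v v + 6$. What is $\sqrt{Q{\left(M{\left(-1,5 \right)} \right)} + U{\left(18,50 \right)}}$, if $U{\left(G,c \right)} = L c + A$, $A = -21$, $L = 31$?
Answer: $\frac{\sqrt{13761 + 3 i \sqrt{2}}}{3} \approx 39.102 + 0.0060278 i$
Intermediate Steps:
$M{\left(F,v \right)} = -1 + v^{2}$ ($M{\left(F,v \right)} = -7 + \left(v v + 6\right) = -7 + \left(v^{2} + 6\right) = -7 + \left(6 + v^{2}\right) = -1 + v^{2}$)
$p = -3$ ($p = 2 - 5 = -3$)
$Q{\left(R \right)} = \frac{i \sqrt{2}}{3}$ ($Q{\left(R \right)} = \frac{\sqrt{-15 - 3}}{9} = \frac{\sqrt{-18}}{9} = \frac{3 i \sqrt{2}}{9} = \frac{i \sqrt{2}}{3}$)
$U{\left(G,c \right)} = -21 + 31 c$ ($U{\left(G,c \right)} = 31 c - 21 = -21 + 31 c$)
$\sqrt{Q{\left(M{\left(-1,5 \right)} \right)} + U{\left(18,50 \right)}} = \sqrt{\frac{i \sqrt{2}}{3} + \left(-21 + 31 \cdot 50\right)} = \sqrt{\frac{i \sqrt{2}}{3} + \left(-21 + 1550\right)} = \sqrt{\frac{i \sqrt{2}}{3} + 1529} = \sqrt{1529 + \frac{i \sqrt{2}}{3}}$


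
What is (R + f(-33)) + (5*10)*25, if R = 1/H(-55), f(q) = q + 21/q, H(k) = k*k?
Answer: 3679501/3025 ≈ 1216.4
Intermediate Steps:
H(k) = k²
R = 1/3025 (R = 1/((-55)²) = 1/3025 ≈ 0.00033058)
(R + f(-33)) + (5*10)*25 = (1/3025 + (-33 + 21/(-33))) + (5*10)*25 = (1/3025 + (-33 + 21*(-1/33))) + 50*25 = (1/3025 + (-33 - 7/11)) + 1250 = (1/3025 - 370/11) + 1250 = -101749/3025 + 1250 = 3679501/3025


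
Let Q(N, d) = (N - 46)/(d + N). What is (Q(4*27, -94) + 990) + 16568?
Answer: 122937/7 ≈ 17562.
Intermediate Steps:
Q(N, d) = (-46 + N)/(N + d)
(Q(4*27, -94) + 990) + 16568 = ((-46 + 4*27)/(4*27 - 94) + 990) + 16568 = ((-46 + 108)/(108 - 94) + 990) + 16568 = (62/14 + 990) + 16568 = ((1/14)*62 + 990) + 16568 = (31/7 + 990) + 16568 = 6961/7 + 16568 = 122937/7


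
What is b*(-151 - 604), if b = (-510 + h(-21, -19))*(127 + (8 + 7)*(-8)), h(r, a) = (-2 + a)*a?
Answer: 586635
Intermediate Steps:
h(r, a) = a*(-2 + a)
b = -777 (b = (-510 - 19*(-2 - 19))*(127 + (8 + 7)*(-8)) = (-510 - 19*(-21))*(127 + 15*(-8)) = (-510 + 399)*(127 - 120) = -111*7 = -777)
b*(-151 - 604) = -777*(-151 - 604) = -777*(-755) = 586635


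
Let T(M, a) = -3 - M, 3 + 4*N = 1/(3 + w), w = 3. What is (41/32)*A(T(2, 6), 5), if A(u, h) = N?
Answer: -697/768 ≈ -0.90755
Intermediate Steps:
N = -17/24 (N = -¾ + 1/(4*(3 + 3)) = -¾ + (¼)/6 = -¾ + (¼)*(⅙) = -¾ + 1/24 = -17/24 ≈ -0.70833)
A(u, h) = -17/24
(41/32)*A(T(2, 6), 5) = (41/32)*(-17/24) = -697/768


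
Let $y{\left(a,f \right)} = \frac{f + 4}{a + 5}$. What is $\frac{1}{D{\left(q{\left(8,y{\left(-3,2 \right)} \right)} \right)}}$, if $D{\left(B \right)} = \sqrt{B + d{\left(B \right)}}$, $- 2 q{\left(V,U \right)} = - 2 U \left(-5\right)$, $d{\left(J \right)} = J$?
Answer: $- \frac{i \sqrt{30}}{30} \approx - 0.18257 i$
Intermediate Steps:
$y{\left(a,f \right)} = \frac{4 + f}{5 + a}$
$q{\left(V,U \right)} = - 5 U$ ($q{\left(V,U \right)} = - \frac{- 2 U \left(-5\right)}{2} = - \frac{10 U}{2} = - 5 U$)
$D{\left(B \right)} = \sqrt{2} \sqrt{B}$ ($D{\left(B \right)} = \sqrt{B + B} = \sqrt{2 B} = \sqrt{2} \sqrt{B}$)
$\frac{1}{D{\left(q{\left(8,y{\left(-3,2 \right)} \right)} \right)}} = \frac{1}{\sqrt{2} \sqrt{- 5 \frac{4 + 2}{5 - 3}}} = \frac{1}{\sqrt{2} \sqrt{- 5 \cdot \frac{1}{2} \cdot 6}} = \frac{1}{\sqrt{2} \sqrt{\left(-5\right) 3}} = \frac{1}{\sqrt{2} \sqrt{-15}} = \frac{1}{\sqrt{2} i \sqrt{15}} = \frac{1}{i \sqrt{30}} = - \frac{i \sqrt{30}}{30}$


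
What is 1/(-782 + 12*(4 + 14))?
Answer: -1/566 ≈ -0.0017668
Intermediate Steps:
1/(-782 + 12*(4 + 14)) = 1/(-782 + 12*18) = 1/(-782 + 216) = 1/(-566) = -1/566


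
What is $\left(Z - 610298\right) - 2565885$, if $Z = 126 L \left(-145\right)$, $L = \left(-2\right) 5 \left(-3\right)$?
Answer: $-3724283$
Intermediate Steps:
$L = 30$ ($L = \left(-10\right) \left(-3\right) = 30$)
$Z = -548100$ ($Z = 126 \cdot 30 \left(-145\right) = 3780 \left(-145\right) = -548100$)
$\left(Z - 610298\right) - 2565885 = \left(-548100 - 610298\right) - 2565885 = -1158398 - 2565885 = -3724283$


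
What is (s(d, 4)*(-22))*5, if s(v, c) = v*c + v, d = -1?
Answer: 550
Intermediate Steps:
s(v, c) = v + c*v (s(v, c) = c*v + v = v + c*v)
(s(d, 4)*(-22))*5 = (-(1 + 4)*(-22))*5 = (-1*5*(-22))*5 = -5*(-22)*5 = 110*5 = 550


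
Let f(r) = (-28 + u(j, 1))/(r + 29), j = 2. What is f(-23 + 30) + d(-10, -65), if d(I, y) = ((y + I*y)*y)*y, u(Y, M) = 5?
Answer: 88978477/36 ≈ 2.4716e+6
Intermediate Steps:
f(r) = -23/(29 + r) (f(r) = (-28 + 5)/(r + 29) = -23/(29 + r))
d(I, y) = y**2*(y + I*y) (d(I, y) = (y*(y + I*y))*y = y**2*(y + I*y))
f(-23 + 30) + d(-10, -65) = -23/(29 + (-23 + 30)) + (-65)**3*(1 - 10) = -23/(29 + 7) - 274625*(-9) = -23/36 + 2471625 = 88978477/36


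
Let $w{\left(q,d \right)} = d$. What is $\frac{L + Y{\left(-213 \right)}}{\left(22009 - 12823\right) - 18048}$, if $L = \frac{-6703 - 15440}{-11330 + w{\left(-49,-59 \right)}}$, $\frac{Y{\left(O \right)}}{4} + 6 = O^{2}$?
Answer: $- \frac{688859657}{33643106} \approx -20.475$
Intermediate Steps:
$Y{\left(O \right)} = -24 + 4 O^{2}$
$L = \frac{22143}{11389}$ ($L = \frac{-6703 - 15440}{-11330 - 59} = - \frac{22143}{-11389} = \left(-22143\right) \left(- \frac{1}{11389}\right) = \frac{22143}{11389} \approx 1.9442$)
$\frac{L + Y{\left(-213 \right)}}{\left(22009 - 12823\right) - 18048} = \frac{\frac{22143}{11389} - \left(24 - 4 \left(-213\right)^{2}\right)}{\left(22009 - 12823\right) - 18048} = \frac{\frac{22143}{11389} + \left(-24 + 4 \cdot 45369\right)}{9186 - 18048} = \frac{\frac{22143}{11389} + \left(-24 + 181476\right)}{-8862} = \left(\frac{22143}{11389} + 181452\right) \left(- \frac{1}{8862}\right) = \frac{2066578971}{11389} \left(- \frac{1}{8862}\right) = - \frac{688859657}{33643106}$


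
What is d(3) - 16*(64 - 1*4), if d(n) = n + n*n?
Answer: -948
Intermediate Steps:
d(n) = n + n²
d(3) - 16*(64 - 1*4) = 3*(1 + 3) - 16*(64 - 1*4) = 3*4 - 16*(64 - 4) = 12 - 16*60 = 12 - 960 = -948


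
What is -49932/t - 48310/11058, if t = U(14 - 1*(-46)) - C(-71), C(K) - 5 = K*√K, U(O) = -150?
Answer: 38317135/2410644 + 4047*I*√71/436 ≈ 15.895 + 78.212*I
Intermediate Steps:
C(K) = 5 + K^(3/2) (C(K) = 5 + K*√K = 5 + K^(3/2))
t = -155 + 71*I*√71 (t = -150 - (5 + (-71)^(3/2)) = -150 - (5 - 71*I*√71) = -150 + (-5 + 71*I*√71) = -155 + 71*I*√71 ≈ -155.0 + 598.26*I)
-49932/t - 48310/11058 = -49932/(-155 + 71*I*√71) - 48310/11058 = -49932/(-155 + 71*I*√71) - 48310*1/11058 = -49932/(-155 + 71*I*√71) - 24155/5529 = -24155/5529 - 49932/(-155 + 71*I*√71)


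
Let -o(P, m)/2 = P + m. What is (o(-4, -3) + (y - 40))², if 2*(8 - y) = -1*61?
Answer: 625/4 ≈ 156.25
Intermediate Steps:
y = 77/2 (y = 8 - (-1)*61/2 = 8 - ½*(-61) = 8 + 61/2 = 77/2 ≈ 38.500)
o(P, m) = -2*P - 2*m (o(P, m) = -2*(P + m) = -2*P - 2*m)
(o(-4, -3) + (y - 40))² = ((-2*(-4) - 2*(-3)) + (77/2 - 40))² = ((8 + 6) - 3/2)² = (14 - 3/2)² = (25/2)² = 625/4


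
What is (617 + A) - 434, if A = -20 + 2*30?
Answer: 223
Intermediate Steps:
A = 40 (A = -20 + 60 = 40)
(617 + A) - 434 = (617 + 40) - 434 = 657 - 434 = 223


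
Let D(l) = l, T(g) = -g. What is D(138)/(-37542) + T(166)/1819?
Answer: -1080499/11381483 ≈ -0.094935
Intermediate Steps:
D(138)/(-37542) + T(166)/1819 = 138/(-37542) - 1*166/1819 = 138*(-1/37542) - 166*1/1819 = -23/6257 - 166/1819 = -1080499/11381483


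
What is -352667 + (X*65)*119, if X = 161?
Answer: 892668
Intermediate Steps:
-352667 + (X*65)*119 = -352667 + (161*65)*119 = -352667 + 10465*119 = -352667 + 1245335 = 892668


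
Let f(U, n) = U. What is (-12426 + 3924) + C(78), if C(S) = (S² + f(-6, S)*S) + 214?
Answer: -2672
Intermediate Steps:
C(S) = 214 + S² - 6*S (C(S) = (S² - 6*S) + 214 = 214 + S² - 6*S)
(-12426 + 3924) + C(78) = (-12426 + 3924) + (214 + 78² - 6*78) = -8502 + (214 + 6084 - 468) = -8502 + 5830 = -2672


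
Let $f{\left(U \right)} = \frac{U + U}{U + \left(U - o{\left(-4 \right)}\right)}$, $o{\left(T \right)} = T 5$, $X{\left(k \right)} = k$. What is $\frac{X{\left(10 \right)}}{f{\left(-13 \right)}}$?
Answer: $\frac{30}{13} \approx 2.3077$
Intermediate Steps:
$o{\left(T \right)} = 5 T$
$f{\left(U \right)} = \frac{2 U}{20 + 2 U}$ ($f{\left(U \right)} = \frac{U + U}{U + \left(U - 5 \left(-4\right)\right)} = \frac{2 U}{U + \left(U - -20\right)} = \frac{2 U}{U + \left(U + 20\right)} = \frac{2 U}{U + \left(20 + U\right)} = \frac{2 U}{20 + 2 U}$)
$\frac{X{\left(10 \right)}}{f{\left(-13 \right)}} = \frac{10}{\left(-13\right) \frac{1}{10 - 13}} = \frac{10}{\left(-13\right) \frac{1}{-3}} = \frac{10}{\left(-13\right) \left(- \frac{1}{3}\right)} = \frac{10}{\frac{13}{3}} = 10 \cdot \frac{3}{13} = \frac{30}{13}$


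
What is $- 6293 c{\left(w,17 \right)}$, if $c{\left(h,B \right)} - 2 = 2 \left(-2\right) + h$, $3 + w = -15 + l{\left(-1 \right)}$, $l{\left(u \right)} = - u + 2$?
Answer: $106981$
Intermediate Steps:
$l{\left(u \right)} = 2 - u$
$w = -15$ ($w = -3 + \left(-15 + \left(2 - -1\right)\right) = -3 + \left(-15 + \left(2 + 1\right)\right) = -3 + \left(-15 + 3\right) = -3 - 12 = -15$)
$c{\left(h,B \right)} = -2 + h$ ($c{\left(h,B \right)} = 2 + \left(2 \left(-2\right) + h\right) = 2 + \left(-4 + h\right) = -2 + h$)
$- 6293 c{\left(w,17 \right)} = - 6293 \left(-2 - 15\right) = \left(-6293\right) \left(-17\right) = 106981$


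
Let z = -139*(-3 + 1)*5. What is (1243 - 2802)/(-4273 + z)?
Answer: 1559/2883 ≈ 0.54076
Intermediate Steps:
z = 1390 (z = -(-278)*5 = -139*(-10) = 1390)
(1243 - 2802)/(-4273 + z) = (1243 - 2802)/(-4273 + 1390) = -1559/(-2883) = -1559*(-1/2883) = 1559/2883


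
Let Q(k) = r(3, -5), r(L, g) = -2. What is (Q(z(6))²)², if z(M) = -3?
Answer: 16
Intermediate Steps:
Q(k) = -2
(Q(z(6))²)² = ((-2)²)² = 4² = 16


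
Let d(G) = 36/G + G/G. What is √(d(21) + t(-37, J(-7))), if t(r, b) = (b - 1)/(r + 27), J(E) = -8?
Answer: √17710/70 ≈ 1.9011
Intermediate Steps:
d(G) = 1 + 36/G (d(G) = 36/G + 1 = 1 + 36/G)
t(r, b) = (-1 + b)/(27 + r)
√(d(21) + t(-37, J(-7))) = √((36 + 21)/21 + (-1 - 8)/(27 - 37)) = √((1/21)*57 - 9/(-10)) = √(19/7 - ⅒*(-9)) = √(19/7 + 9/10) = √(253/70) = √17710/70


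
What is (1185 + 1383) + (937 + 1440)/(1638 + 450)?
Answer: 5364361/2088 ≈ 2569.1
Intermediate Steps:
(1185 + 1383) + (937 + 1440)/(1638 + 450) = 2568 + 2377/2088 = 5364361/2088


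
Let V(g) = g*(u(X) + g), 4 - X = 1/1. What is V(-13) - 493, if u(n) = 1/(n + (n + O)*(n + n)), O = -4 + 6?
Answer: -10705/33 ≈ -324.39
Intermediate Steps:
X = 3 (X = 4 - 1/1 = 4 - 1*1 = 4 - 1 = 3)
O = 2
u(n) = 1/(n + 2*n*(2 + n)) (u(n) = 1/(n + (n + 2)*(n + n)) = 1/(n + (2 + n)*(2*n)) = 1/(n + 2*n*(2 + n)))
V(g) = g*(1/33 + g) (V(g) = g*(1/(3*(5 + 2*3)) + g) = g*(1/(3*(5 + 6)) + g) = g*((1/3)/11 + g) = g*((1/3)*(1/11) + g) = g*(1/33 + g))
V(-13) - 493 = -13*(1/33 - 13) - 493 = -13*(-428/33) - 493 = 5564/33 - 493 = -10705/33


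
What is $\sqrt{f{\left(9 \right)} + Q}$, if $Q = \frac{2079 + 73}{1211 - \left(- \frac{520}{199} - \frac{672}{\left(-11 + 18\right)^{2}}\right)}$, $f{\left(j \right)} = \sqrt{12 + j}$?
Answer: $\frac{\sqrt{63273213752 + 36085941369 \sqrt{21}}}{189963} \approx 2.5171$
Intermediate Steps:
$Q = \frac{2997736}{1709667}$ ($Q = \frac{2152}{1211 - \left(- \frac{520}{199} - \frac{672}{7^{2}}\right)} = \frac{2152}{1211 + \left(\frac{520}{199} + \frac{672}{49}\right)} = \frac{2152}{1211 + \left(\frac{520}{199} + 672 \cdot \frac{1}{49}\right)} = \frac{2152}{1211 + \left(\frac{520}{199} + \frac{96}{7}\right)} = \frac{2152}{1211 + \frac{22744}{1393}} = \frac{2152}{\frac{1709667}{1393}} = 2152 \cdot \frac{1393}{1709667} = \frac{2997736}{1709667} \approx 1.7534$)
$\sqrt{f{\left(9 \right)} + Q} = \sqrt{\sqrt{12 + 9} + \frac{2997736}{1709667}} = \sqrt{\sqrt{21} + \frac{2997736}{1709667}} = \sqrt{\frac{2997736}{1709667} + \sqrt{21}}$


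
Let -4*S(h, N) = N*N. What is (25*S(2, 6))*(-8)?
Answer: 1800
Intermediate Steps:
S(h, N) = -N²/4 (S(h, N) = -N*N/4 = -N²/4)
(25*S(2, 6))*(-8) = (25*(-¼*6²))*(-8) = (25*(-¼*36))*(-8) = (25*(-9))*(-8) = -225*(-8) = 1800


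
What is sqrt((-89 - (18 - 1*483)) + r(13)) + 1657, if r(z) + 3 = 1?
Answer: 1657 + sqrt(374) ≈ 1676.3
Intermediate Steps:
r(z) = -2 (r(z) = -3 + 1 = -2)
sqrt((-89 - (18 - 1*483)) + r(13)) + 1657 = sqrt((-89 - (18 - 1*483)) - 2) + 1657 = sqrt((-89 - (18 - 483)) - 2) + 1657 = sqrt((-89 - 1*(-465)) - 2) + 1657 = sqrt((-89 + 465) - 2) + 1657 = sqrt(376 - 2) + 1657 = sqrt(374) + 1657 = 1657 + sqrt(374)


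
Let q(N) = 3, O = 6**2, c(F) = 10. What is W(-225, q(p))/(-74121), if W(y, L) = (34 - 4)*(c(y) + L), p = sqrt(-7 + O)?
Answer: -130/24707 ≈ -0.0052617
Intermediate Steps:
O = 36
p = sqrt(29) (p = sqrt(-7 + 36) = sqrt(29) ≈ 5.3852)
W(y, L) = 300 + 30*L (W(y, L) = (34 - 4)*(10 + L) = 30*(10 + L) = 300 + 30*L)
W(-225, q(p))/(-74121) = (300 + 30*3)/(-74121) = (300 + 90)*(-1/74121) = 390*(-1/74121) = -130/24707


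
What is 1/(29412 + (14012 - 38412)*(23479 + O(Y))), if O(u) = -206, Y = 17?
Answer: -1/567831788 ≈ -1.7611e-9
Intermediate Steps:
1/(29412 + (14012 - 38412)*(23479 + O(Y))) = 1/(29412 + (14012 - 38412)*(23479 - 206)) = 1/(29412 - 24400*23273) = 1/(29412 - 567861200) = 1/(-567831788) = -1/567831788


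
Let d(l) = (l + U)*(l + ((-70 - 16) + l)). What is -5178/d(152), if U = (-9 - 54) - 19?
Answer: -2589/7630 ≈ -0.33932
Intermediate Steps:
U = -82 (U = -63 - 19 = -82)
d(l) = (-86 + 2*l)*(-82 + l) (d(l) = (l - 82)*(l + ((-70 - 16) + l)) = (-82 + l)*(l + (-86 + l)) = (-82 + l)*(-86 + 2*l) = (-86 + 2*l)*(-82 + l))
-5178/d(152) = -5178/(7052 - 250*152 + 2*152²) = -5178/(7052 - 38000 + 2*23104) = -5178/(7052 - 38000 + 46208) = -5178/15260 = -5178*1/15260 = -2589/7630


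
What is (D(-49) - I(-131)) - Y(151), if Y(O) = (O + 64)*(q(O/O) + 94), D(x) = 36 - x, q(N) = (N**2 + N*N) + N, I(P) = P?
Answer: -20639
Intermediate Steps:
q(N) = N + 2*N**2 (q(N) = (N**2 + N**2) + N = 2*N**2 + N = N + 2*N**2)
Y(O) = 6208 + 97*O (Y(O) = (O + 64)*((O/O)*(1 + 2*(O/O)) + 94) = (64 + O)*(1*(1 + 2*1) + 94) = (64 + O)*(1*(1 + 2) + 94) = (64 + O)*(1*3 + 94) = (64 + O)*(3 + 94) = (64 + O)*97 = 6208 + 97*O)
(D(-49) - I(-131)) - Y(151) = ((36 - 1*(-49)) - 1*(-131)) - (6208 + 97*151) = ((36 + 49) + 131) - (6208 + 14647) = (85 + 131) - 1*20855 = 216 - 20855 = -20639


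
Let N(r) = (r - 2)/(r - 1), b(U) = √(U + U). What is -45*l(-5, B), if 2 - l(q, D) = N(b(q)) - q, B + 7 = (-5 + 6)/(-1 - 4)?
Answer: 45*(4*√10 + 5*I)/(I + √10) ≈ 184.09 + 12.937*I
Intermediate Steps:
b(U) = √2*√U (b(U) = √(2*U) = √2*√U)
B = -36/5 (B = -7 + (-5 + 6)/(-1 - 4) = -7 + 1/(-5) = -7 + 1*(-⅕) = -7 - ⅕ = -36/5 ≈ -7.2000)
N(r) = (-2 + r)/(-1 + r)
l(q, D) = 2 + q - (-2 + √2*√q)/(-1 + √2*√q) (l(q, D) = 2 - ((-2 + √2*√q)/(-1 + √2*√q) - q) = 2 - (-q + (-2 + √2*√q)/(-1 + √2*√q)) = 2 + (q - (-2 + √2*√q)/(-1 + √2*√q)) = 2 + q - (-2 + √2*√q)/(-1 + √2*√q))
-45*l(-5, B) = -45*(-1*(-5) + √2*√(-5) + √2*(-5)^(3/2))/(-1 + √2*√(-5)) = -45*(5 + √2*(I*√5) + √2*(-5*I*√5))/(-1 + √2*(I*√5)) = -45*(5 + I*√10 - 5*I*√10)/(-1 + I*√10) = -45*(5 - 4*I*√10)/(-1 + I*√10)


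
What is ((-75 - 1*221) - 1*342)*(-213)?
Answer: 135894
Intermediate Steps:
((-75 - 1*221) - 1*342)*(-213) = ((-75 - 221) - 342)*(-213) = (-296 - 342)*(-213) = -638*(-213) = 135894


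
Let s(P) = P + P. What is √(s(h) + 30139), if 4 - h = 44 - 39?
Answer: √30137 ≈ 173.60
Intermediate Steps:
h = -1 (h = 4 - (44 - 39) = 4 - 1*5 = 4 - 5 = -1)
s(P) = 2*P
√(s(h) + 30139) = √(2*(-1) + 30139) = √(-2 + 30139) = √30137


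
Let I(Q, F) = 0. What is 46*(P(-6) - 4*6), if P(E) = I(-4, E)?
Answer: -1104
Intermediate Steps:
P(E) = 0
46*(P(-6) - 4*6) = 46*(0 - 4*6) = 46*(0 - 24) = 46*(-24) = -1104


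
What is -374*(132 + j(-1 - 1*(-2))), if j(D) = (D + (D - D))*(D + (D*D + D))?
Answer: -50490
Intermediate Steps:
j(D) = D*(D**2 + 2*D) (j(D) = (D + 0)*(D + (D**2 + D)) = D*(D + (D + D**2)) = D*(D**2 + 2*D))
-374*(132 + j(-1 - 1*(-2))) = -374*(132 + (-1 - 1*(-2))**2*(2 + (-1 - 1*(-2)))) = -374*(132 + (-1 + 2)**2*(2 + (-1 + 2))) = -374*(132 + 1**2*(2 + 1)) = -374*(132 + 1*3) = -374*(132 + 3) = -374*135 = -50490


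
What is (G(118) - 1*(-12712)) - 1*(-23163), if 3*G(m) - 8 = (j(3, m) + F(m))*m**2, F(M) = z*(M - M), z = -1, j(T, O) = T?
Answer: 149405/3 ≈ 49802.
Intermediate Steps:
F(M) = 0 (F(M) = -(M - M) = -1*0 = 0)
G(m) = 8/3 + m**2 (G(m) = 8/3 + ((3 + 0)*m**2)/3 = 8/3 + (3*m**2)/3 = 8/3 + m**2)
(G(118) - 1*(-12712)) - 1*(-23163) = ((8/3 + 118**2) - 1*(-12712)) - 1*(-23163) = ((8/3 + 13924) + 12712) + 23163 = (41780/3 + 12712) + 23163 = 79916/3 + 23163 = 149405/3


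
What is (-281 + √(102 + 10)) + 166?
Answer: -115 + 4*√7 ≈ -104.42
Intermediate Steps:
(-281 + √(102 + 10)) + 166 = (-281 + √112) + 166 = (-281 + 4*√7) + 166 = -115 + 4*√7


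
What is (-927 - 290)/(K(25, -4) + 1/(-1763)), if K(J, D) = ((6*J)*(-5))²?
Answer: -2145571/991687499 ≈ -0.0021636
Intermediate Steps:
K(J, D) = 900*J² (K(J, D) = (-30*J)² = 900*J²)
(-927 - 290)/(K(25, -4) + 1/(-1763)) = (-927 - 290)/(900*25² + 1/(-1763)) = -1217/(900*625 - 1/1763) = -1217/(562500 - 1/1763) = -1217/991687499/1763 = -1217*1763/991687499 = -2145571/991687499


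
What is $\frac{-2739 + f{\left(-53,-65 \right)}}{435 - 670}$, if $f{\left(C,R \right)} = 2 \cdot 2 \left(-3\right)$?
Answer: $\frac{2751}{235} \approx 11.706$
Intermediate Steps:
$f{\left(C,R \right)} = -12$ ($f{\left(C,R \right)} = 4 \left(-3\right) = -12$)
$\frac{-2739 + f{\left(-53,-65 \right)}}{435 - 670} = \frac{-2739 - 12}{435 - 670} = - \frac{2751}{-235} = \left(-2751\right) \left(- \frac{1}{235}\right) = \frac{2751}{235}$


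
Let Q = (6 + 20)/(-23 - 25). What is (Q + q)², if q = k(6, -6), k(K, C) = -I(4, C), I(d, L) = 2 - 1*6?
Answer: 6889/576 ≈ 11.960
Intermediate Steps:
I(d, L) = -4 (I(d, L) = 2 - 6 = -4)
k(K, C) = 4 (k(K, C) = -1*(-4) = 4)
q = 4
Q = -13/24 (Q = 26/(-48) = 26*(-1/48) = -13/24 ≈ -0.54167)
(Q + q)² = (-13/24 + 4)² = (83/24)² = 6889/576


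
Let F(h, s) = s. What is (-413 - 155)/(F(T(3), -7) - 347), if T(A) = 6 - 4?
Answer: 284/177 ≈ 1.6045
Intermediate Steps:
T(A) = 2
(-413 - 155)/(F(T(3), -7) - 347) = (-413 - 155)/(-7 - 347) = -568/(-354) = -568*(-1/354) = 284/177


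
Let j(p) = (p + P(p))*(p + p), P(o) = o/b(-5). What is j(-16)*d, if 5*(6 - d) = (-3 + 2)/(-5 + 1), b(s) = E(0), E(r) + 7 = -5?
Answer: 41888/15 ≈ 2792.5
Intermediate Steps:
E(r) = -12 (E(r) = -7 - 5 = -12)
b(s) = -12
P(o) = -o/12 (P(o) = o/(-12) = o*(-1/12) = -o/12)
d = 119/20 (d = 6 - (-3 + 2)/(5*(-5 + 1)) = 6 - (-1)/(5*(-4)) = 6 - (-1)*(-1)/(5*4) = 6 - ⅕*¼ = 6 - 1/20 = 119/20 ≈ 5.9500)
j(p) = 11*p²/6 (j(p) = (p - p/12)*(p + p) = (11*p/12)*(2*p) = 11*p²/6)
j(-16)*d = ((11/6)*(-16)²)*(119/20) = ((11/6)*256)*(119/20) = (1408/3)*(119/20) = 41888/15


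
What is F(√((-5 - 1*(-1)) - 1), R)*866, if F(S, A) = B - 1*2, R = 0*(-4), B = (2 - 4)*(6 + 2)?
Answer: -15588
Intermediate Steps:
B = -16 (B = -2*8 = -16)
R = 0
F(S, A) = -18 (F(S, A) = -16 - 1*2 = -16 - 2 = -18)
F(√((-5 - 1*(-1)) - 1), R)*866 = -18*866 = -15588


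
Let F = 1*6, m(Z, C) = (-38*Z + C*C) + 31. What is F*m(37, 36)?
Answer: -474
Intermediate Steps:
m(Z, C) = 31 + C² - 38*Z (m(Z, C) = (-38*Z + C²) + 31 = (C² - 38*Z) + 31 = 31 + C² - 38*Z)
F = 6
F*m(37, 36) = 6*(31 + 36² - 38*37) = 6*(31 + 1296 - 1406) = 6*(-79) = -474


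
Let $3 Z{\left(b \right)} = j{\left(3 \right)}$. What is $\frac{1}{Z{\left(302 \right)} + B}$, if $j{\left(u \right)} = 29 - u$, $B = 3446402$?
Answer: $\frac{3}{10339232} \approx 2.9016 \cdot 10^{-7}$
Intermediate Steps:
$Z{\left(b \right)} = \frac{26}{3}$ ($Z{\left(b \right)} = \frac{29 - 3}{3} = \frac{1}{3} \cdot 26 = \frac{26}{3}$)
$\frac{1}{Z{\left(302 \right)} + B} = \frac{1}{\frac{26}{3} + 3446402} = \frac{1}{\frac{10339232}{3}} = \frac{3}{10339232}$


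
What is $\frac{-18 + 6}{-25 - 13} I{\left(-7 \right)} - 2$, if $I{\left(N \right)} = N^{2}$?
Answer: $\frac{256}{19} \approx 13.474$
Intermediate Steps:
$\frac{-18 + 6}{-25 - 13} I{\left(-7 \right)} - 2 = \frac{-18 + 6}{-25 - 13} \left(-7\right)^{2} - 2 = - \frac{12}{-38} \cdot 49 - 2 = \left(-12\right) \left(- \frac{1}{38}\right) 49 - 2 = \frac{6}{19} \cdot 49 - 2 = \frac{294}{19} - 2 = \frac{256}{19}$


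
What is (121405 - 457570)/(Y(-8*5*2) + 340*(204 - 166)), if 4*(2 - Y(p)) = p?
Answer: -112055/4314 ≈ -25.975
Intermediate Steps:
Y(p) = 2 - p/4
(121405 - 457570)/(Y(-8*5*2) + 340*(204 - 166)) = (121405 - 457570)/((2 - (-8*5)*2/4) + 340*(204 - 166)) = -336165/((2 - (-10)*2) + 340*38) = -336165/((2 - ¼*(-80)) + 12920) = -336165/((2 + 20) + 12920) = -336165/(22 + 12920) = -336165/12942 = -336165*1/12942 = -112055/4314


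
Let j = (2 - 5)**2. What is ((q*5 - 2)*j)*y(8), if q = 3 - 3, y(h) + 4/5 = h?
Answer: -648/5 ≈ -129.60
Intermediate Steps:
y(h) = -4/5 + h
q = 0
j = 9 (j = (-3)**2 = 9)
((q*5 - 2)*j)*y(8) = ((0*5 - 2)*9)*(-4/5 + 8) = ((0 - 2)*9)*(36/5) = -2*9*(36/5) = -18*36/5 = -648/5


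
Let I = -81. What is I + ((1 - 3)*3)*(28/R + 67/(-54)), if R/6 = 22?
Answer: -7408/99 ≈ -74.828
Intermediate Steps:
R = 132 (R = 6*22 = 132)
I + ((1 - 3)*3)*(28/R + 67/(-54)) = -81 + ((1 - 3)*3)*(28/132 + 67/(-54)) = -81 + (-2*3)*(28*(1/132) + 67*(-1/54)) = -81 - 6*(7/33 - 67/54) = -81 - 6*(-611/594) = -81 + 611/99 = -7408/99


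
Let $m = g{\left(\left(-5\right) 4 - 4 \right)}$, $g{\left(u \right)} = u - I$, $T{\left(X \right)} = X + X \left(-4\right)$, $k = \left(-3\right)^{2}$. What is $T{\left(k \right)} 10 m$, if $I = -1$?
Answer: $6210$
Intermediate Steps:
$k = 9$
$T{\left(X \right)} = - 3 X$ ($T{\left(X \right)} = X - 4 X = - 3 X$)
$g{\left(u \right)} = 1 + u$ ($g{\left(u \right)} = u - -1 = u + 1 = 1 + u$)
$m = -23$ ($m = 1 - 24 = -23$)
$T{\left(k \right)} 10 m = \left(-3\right) 9 \cdot 10 \left(-23\right) = \left(-27\right) 10 \left(-23\right) = \left(-270\right) \left(-23\right) = 6210$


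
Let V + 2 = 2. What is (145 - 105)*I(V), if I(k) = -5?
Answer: -200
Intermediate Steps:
V = 0 (V = -2 + 2 = 0)
(145 - 105)*I(V) = (145 - 105)*(-5) = 40*(-5) = -200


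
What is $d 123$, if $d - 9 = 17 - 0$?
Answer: $3198$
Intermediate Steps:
$d = 26$ ($d = 9 + \left(17 - 0\right) = 9 + \left(17 + 0\right) = 9 + 17 = 26$)
$d 123 = 26 \cdot 123 = 3198$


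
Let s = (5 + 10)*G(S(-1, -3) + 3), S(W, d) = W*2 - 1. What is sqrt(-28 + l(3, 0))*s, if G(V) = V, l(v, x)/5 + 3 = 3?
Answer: 0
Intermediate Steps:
S(W, d) = -1 + 2*W (S(W, d) = 2*W - 1 = -1 + 2*W)
l(v, x) = 0 (l(v, x) = -15 + 5*3 = -15 + 15 = 0)
s = 0 (s = (5 + 10)*((-1 + 2*(-1)) + 3) = 15*((-1 - 2) + 3) = 15*(-3 + 3) = 15*0 = 0)
sqrt(-28 + l(3, 0))*s = sqrt(-28 + 0)*0 = sqrt(-28)*0 = (2*I*sqrt(7))*0 = 0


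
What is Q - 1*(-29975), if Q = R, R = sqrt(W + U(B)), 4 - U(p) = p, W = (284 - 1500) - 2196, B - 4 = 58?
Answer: 29975 + I*sqrt(3470) ≈ 29975.0 + 58.907*I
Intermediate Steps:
B = 62 (B = 4 + 58 = 62)
W = -3412 (W = -1216 - 2196 = -3412)
U(p) = 4 - p
R = I*sqrt(3470) (R = sqrt(-3412 + (4 - 1*62)) = sqrt(-3412 + (4 - 62)) = sqrt(-3412 - 58) = sqrt(-3470) = I*sqrt(3470) ≈ 58.907*I)
Q = I*sqrt(3470) ≈ 58.907*I
Q - 1*(-29975) = I*sqrt(3470) - 1*(-29975) = I*sqrt(3470) + 29975 = 29975 + I*sqrt(3470)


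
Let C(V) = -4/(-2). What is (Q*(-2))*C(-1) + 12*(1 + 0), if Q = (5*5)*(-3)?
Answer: 312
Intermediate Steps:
Q = -75 (Q = 25*(-3) = -75)
C(V) = 2 (C(V) = -4*(-½) = 2)
(Q*(-2))*C(-1) + 12*(1 + 0) = -75*(-2)*2 + 12*(1 + 0) = 150*2 + 12*1 = 300 + 12 = 312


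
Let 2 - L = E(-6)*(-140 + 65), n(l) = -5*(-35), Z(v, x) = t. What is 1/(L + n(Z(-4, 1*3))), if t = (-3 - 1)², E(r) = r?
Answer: -1/273 ≈ -0.0036630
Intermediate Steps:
t = 16 (t = (-4)² = 16)
Z(v, x) = 16
n(l) = 175
L = -448 (L = 2 - (-6)*(-140 + 65) = 2 - (-6)*(-75) = 2 - 1*450 = 2 - 450 = -448)
1/(L + n(Z(-4, 1*3))) = 1/(-448 + 175) = 1/(-273) = -1/273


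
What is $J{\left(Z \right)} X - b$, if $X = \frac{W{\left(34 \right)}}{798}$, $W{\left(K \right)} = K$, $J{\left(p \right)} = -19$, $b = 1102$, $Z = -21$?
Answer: $- \frac{23159}{21} \approx -1102.8$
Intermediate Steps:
$X = \frac{17}{399}$ ($X = \frac{34}{798} = 34 \cdot \frac{1}{798} = \frac{17}{399} \approx 0.042607$)
$J{\left(Z \right)} X - b = \left(-19\right) \frac{17}{399} - 1102 = - \frac{17}{21} - 1102 = - \frac{23159}{21}$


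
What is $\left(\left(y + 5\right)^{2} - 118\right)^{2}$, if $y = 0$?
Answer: $8649$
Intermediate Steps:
$\left(\left(y + 5\right)^{2} - 118\right)^{2} = \left(\left(0 + 5\right)^{2} - 118\right)^{2} = \left(5^{2} - 118\right)^{2} = \left(25 - 118\right)^{2} = \left(-93\right)^{2} = 8649$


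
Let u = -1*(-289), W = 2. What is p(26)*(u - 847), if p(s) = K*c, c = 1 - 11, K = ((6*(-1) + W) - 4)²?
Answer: 357120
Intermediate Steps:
K = 64 (K = ((6*(-1) + 2) - 4)² = ((-6 + 2) - 4)² = (-4 - 4)² = (-8)² = 64)
c = -10
p(s) = -640 (p(s) = 64*(-10) = -640)
u = 289
p(26)*(u - 847) = -640*(289 - 847) = -640*(-558) = 357120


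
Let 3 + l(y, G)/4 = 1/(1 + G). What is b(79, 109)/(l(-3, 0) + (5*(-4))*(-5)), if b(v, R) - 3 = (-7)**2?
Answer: 13/23 ≈ 0.56522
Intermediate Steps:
b(v, R) = 52 (b(v, R) = 3 + (-7)**2 = 3 + 49 = 52)
l(y, G) = -12 + 4/(1 + G)
b(79, 109)/(l(-3, 0) + (5*(-4))*(-5)) = 52/(4*(-2 - 3*0)/(1 + 0) + (5*(-4))*(-5)) = 52/(4*(-2 + 0)/1 - 20*(-5)) = 52/(4*1*(-2) + 100) = 52/(-8 + 100) = 52/92 = 52*(1/92) = 13/23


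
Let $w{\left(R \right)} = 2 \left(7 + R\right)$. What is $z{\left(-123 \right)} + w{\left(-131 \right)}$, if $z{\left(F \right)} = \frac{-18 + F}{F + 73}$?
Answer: $- \frac{12259}{50} \approx -245.18$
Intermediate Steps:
$w{\left(R \right)} = 14 + 2 R$
$z{\left(F \right)} = \frac{-18 + F}{73 + F}$
$z{\left(-123 \right)} + w{\left(-131 \right)} = \frac{-18 - 123}{73 - 123} + \left(14 + 2 \left(-131\right)\right) = \frac{1}{-50} \left(-141\right) + \left(14 - 262\right) = \left(- \frac{1}{50}\right) \left(-141\right) - 248 = \frac{141}{50} - 248 = - \frac{12259}{50}$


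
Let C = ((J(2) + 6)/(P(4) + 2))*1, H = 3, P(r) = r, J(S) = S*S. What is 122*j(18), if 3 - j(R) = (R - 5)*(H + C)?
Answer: -21106/3 ≈ -7035.3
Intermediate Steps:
J(S) = S²
C = 5/3 (C = ((2² + 6)/(4 + 2))*1 = ((4 + 6)/6)*1 = (10*(⅙))*1 = (5/3)*1 = 5/3 ≈ 1.6667)
j(R) = 79/3 - 14*R/3 (j(R) = 3 - (R - 5)*(3 + 5/3) = 3 - (-5 + R)*14/3 = 3 - (-70/3 + 14*R/3) = 3 + (70/3 - 14*R/3) = 79/3 - 14*R/3)
122*j(18) = 122*(79/3 - 14/3*18) = 122*(79/3 - 84) = 122*(-173/3) = -21106/3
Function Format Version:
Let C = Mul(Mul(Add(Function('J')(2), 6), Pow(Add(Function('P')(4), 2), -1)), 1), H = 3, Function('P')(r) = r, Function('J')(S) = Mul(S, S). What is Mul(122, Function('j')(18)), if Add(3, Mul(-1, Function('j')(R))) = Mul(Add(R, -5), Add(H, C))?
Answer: Rational(-21106, 3) ≈ -7035.3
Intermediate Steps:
Function('J')(S) = Pow(S, 2)
C = Rational(5, 3) (C = Mul(Mul(Add(Pow(2, 2), 6), Pow(Add(4, 2), -1)), 1) = Mul(Mul(Add(4, 6), Pow(6, -1)), 1) = Mul(Mul(10, Rational(1, 6)), 1) = Mul(Rational(5, 3), 1) = Rational(5, 3) ≈ 1.6667)
Function('j')(R) = Add(Rational(79, 3), Mul(Rational(-14, 3), R)) (Function('j')(R) = Add(3, Mul(-1, Mul(Add(R, -5), Add(3, Rational(5, 3))))) = Add(3, Mul(-1, Mul(Add(-5, R), Rational(14, 3)))) = Add(3, Mul(-1, Add(Rational(-70, 3), Mul(Rational(14, 3), R)))) = Add(3, Add(Rational(70, 3), Mul(Rational(-14, 3), R))) = Add(Rational(79, 3), Mul(Rational(-14, 3), R)))
Mul(122, Function('j')(18)) = Mul(122, Add(Rational(79, 3), Mul(Rational(-14, 3), 18))) = Mul(122, Add(Rational(79, 3), -84)) = Mul(122, Rational(-173, 3)) = Rational(-21106, 3)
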